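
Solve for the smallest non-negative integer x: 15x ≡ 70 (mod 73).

29

The inverse of 15 mod 73 is 39 (since 15·39 = 585 ≡ 1).
So x ≡ 39·70 = 2730 ≡ 29 (mod 73).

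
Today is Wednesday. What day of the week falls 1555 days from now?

1555 mod 7 = 1 (since 222·7 = 1554).
Wednesday + 1 day → Thursday.

Thursday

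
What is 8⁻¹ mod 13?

5

8·5 = 40 = 3·13 + 1, so 8⁻¹ ≡ 5 (mod 13).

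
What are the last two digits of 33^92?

Square-and-reduce mod 100: 33^1≡33, 33^2≡89, 33^4≡21, 33^8≡41, 33^16≡81, 33^32≡61, 33^64≡21.
92 = 4 + 8 + 16 + 64, so 33^92 ≡ 21·41·81·21 ≡ 61 (mod 100).

61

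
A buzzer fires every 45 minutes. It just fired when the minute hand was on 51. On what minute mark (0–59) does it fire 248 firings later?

248·45 = 11160.
11160 = 186·60 + 0, so 11160 mod 60 = 0.
(51 + 0) mod 60 = 51.

51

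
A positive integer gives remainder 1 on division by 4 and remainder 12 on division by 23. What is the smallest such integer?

81

x ≡ 1 (mod 4) gives x ∈ {1, 5, 9, 13, 17, 21, 25, 29, …}.
The first of these with x mod 23 = 12 is 81.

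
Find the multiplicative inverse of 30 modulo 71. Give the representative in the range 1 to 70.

71 = 2·30 + 11
30 = 2·11 + 8
11 = 1·8 + 3
8 = 2·3 + 2
3 = 1·2 + 1
2 = 2·1 + 0
Back-substituting gives 30·45 ≡ 1 (mod 71).

45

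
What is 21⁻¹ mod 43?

21·41 = 861 = 20·43 + 1, so 21⁻¹ ≡ 41 (mod 43).

41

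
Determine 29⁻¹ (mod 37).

23

29·23 = 667 = 18·37 + 1, so 29⁻¹ ≡ 23 (mod 37).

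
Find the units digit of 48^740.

The units digit of 48^n cycles with period 4: 8, 4, 2, 6, …
740 leaves remainder 0 on division by 4, so 48^740 ends in 6.

6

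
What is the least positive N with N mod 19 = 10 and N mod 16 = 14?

238

x ≡ 14 (mod 16) gives x ∈ {14, 30, 46, 62, 78, 94, 110, 126, …}.
The first of these with x mod 19 = 10 is 238.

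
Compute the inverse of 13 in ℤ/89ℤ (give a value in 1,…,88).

48

89 = 6·13 + 11
13 = 1·11 + 2
11 = 5·2 + 1
2 = 2·1 + 0
Back-substituting gives 13·48 ≡ 1 (mod 89).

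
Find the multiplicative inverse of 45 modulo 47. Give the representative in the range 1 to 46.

23

45·23 = 1035 = 22·47 + 1, so 45⁻¹ ≡ 23 (mod 47).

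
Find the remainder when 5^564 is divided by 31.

1

Successive squares of 5 mod 31: 5^1≡5, 5^2≡25, 5^4≡5, 5^8≡25, 5^16≡5, 5^32≡25, 5^64≡5, 5^128≡25, 5^256≡5, 5^512≡25.
564 = 4 + 16 + 32 + 512, so 5^564 ≡ 5·5·25·25 ≡ 1 (mod 31).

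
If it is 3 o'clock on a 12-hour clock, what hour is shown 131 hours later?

131 mod 12 = 11 (since 10·12 = 120).
3 + 11 → 2 on a 12-hour dial.

2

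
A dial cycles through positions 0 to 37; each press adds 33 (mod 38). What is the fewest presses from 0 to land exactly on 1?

15

33·15 = 495 = 13·38 + 1, so 33⁻¹ ≡ 15 (mod 38).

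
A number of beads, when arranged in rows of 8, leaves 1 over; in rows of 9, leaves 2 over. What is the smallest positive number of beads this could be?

Since 9·1 ≡ 1 (mod 8), take x = 2 + 9·((1−2)·1 mod 8) = 2 + 9·7 = 65.
Check: 65 mod 8 = 1, 65 mod 9 = 2.

65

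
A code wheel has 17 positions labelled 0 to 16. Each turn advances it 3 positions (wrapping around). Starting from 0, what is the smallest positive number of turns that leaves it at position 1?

17 = 5·3 + 2
3 = 1·2 + 1
2 = 2·1 + 0
Back-substituting gives 3·6 ≡ 1 (mod 17).

6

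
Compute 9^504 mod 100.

By repeated squaring mod 100: 9^1≡9, 9^2≡81, 9^4≡61, 9^8≡21, 9^16≡41, 9^32≡81, 9^64≡61, 9^128≡21, 9^256≡41.
Since 504 = 8 + 16 + 32 + 64 + 128 + 256 in binary, 9^504 ≡ 21·41·81·61·21·41 ≡ 61 (mod 100).

61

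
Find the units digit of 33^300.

Last digits of 3^n: 3, 9, 7, 1 (period 4).
300 mod 4 = 0, so the last digit matches 3^4 = 1.

1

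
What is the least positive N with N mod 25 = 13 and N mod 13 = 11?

x ≡ 11 (mod 13) gives x ∈ {11, 24, 37, 50, 63}.
The first of these with x mod 25 = 13 is 63.

63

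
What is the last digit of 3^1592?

Powers of 3 mod 10 repeat with period 4: 3, 9, 7, 1.
1592 mod 4 = 0, so the last digit matches 3^4 = 1.

1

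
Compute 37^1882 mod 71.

Square-and-reduce mod 71: 37^1≡37, 37^2≡20, 37^4≡45, 37^8≡37, 37^16≡20, 37^32≡45, 37^64≡37, 37^128≡20, 37^256≡45, 37^512≡37, 37^1024≡20.
1882 = 2 + 8 + 16 + 64 + 256 + 512 + 1024, so 37^1882 ≡ 20·37·20·37·45·37·20 ≡ 48 (mod 71).

48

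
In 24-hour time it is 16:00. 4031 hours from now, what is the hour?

4031 mod 24 = 23 (since 167·24 = 4008).
(16 + 23) mod 24 = 15.

15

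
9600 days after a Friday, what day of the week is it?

Monday

9600 − 1371·7 = 3, so 9600 ≡ 3 (mod 7).
Friday + 3 days → Monday.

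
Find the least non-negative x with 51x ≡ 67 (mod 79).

The inverse of 51 mod 79 is 31 (since 51·31 = 1581 ≡ 1).
Multiplying both sides by 31: x ≡ 31·67 = 2077 ≡ 23 (mod 79).

23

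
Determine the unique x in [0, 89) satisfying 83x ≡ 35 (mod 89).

83⁻¹ ≡ 74 (mod 89) because 83·74 = 6142 = 69·89 + 1.
Multiplying both sides by 74: x ≡ 74·35 = 2590 ≡ 9 (mod 89).
Check: 83·9 = 747 = 8·89 + 35.

9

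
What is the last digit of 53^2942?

Last digits of 3^n: 3, 9, 7, 1 (period 4).
2942 leaves remainder 2 on division by 4, so 53^2942 ends in 9.

9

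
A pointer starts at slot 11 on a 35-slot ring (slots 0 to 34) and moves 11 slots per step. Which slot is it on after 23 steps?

19

23·11 = 253.
Dividing 253 by 35 gives quotient 7 and remainder 8.
(11 + 8) mod 35 = 19.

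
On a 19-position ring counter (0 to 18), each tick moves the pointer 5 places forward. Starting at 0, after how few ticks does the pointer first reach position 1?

4

5⁻¹ ≡ 4 (mod 19) because 5·4 = 20 = 1·19 + 1.
So x ≡ 4·1 = 4 ≡ 4 (mod 19).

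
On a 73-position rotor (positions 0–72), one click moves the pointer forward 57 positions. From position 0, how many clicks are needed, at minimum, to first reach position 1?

41

73 = 1·57 + 16
57 = 3·16 + 9
16 = 1·9 + 7
9 = 1·7 + 2
7 = 3·2 + 1
2 = 2·1 + 0
Back-substituting gives 57·41 ≡ 1 (mod 73).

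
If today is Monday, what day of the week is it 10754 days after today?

Dividing 10754 by 7 gives quotient 1536 and remainder 2.
Monday + 2 days → Wednesday.

Wednesday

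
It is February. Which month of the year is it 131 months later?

January

131 = 10·12 + 11, so 131 mod 12 = 11.
February + 11 months → January.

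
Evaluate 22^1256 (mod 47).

24

By repeated squaring mod 47: 22^1≡22, 22^2≡14, 22^4≡8, 22^8≡17, 22^16≡7, 22^32≡2, 22^64≡4, 22^128≡16, 22^256≡21, 22^512≡18, 22^1024≡42.
1256 = 8 + 32 + 64 + 128 + 1024, so 22^1256 ≡ 17·2·4·16·42 ≡ 24 (mod 47).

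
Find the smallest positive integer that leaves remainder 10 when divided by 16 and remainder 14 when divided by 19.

90

x ≡ 10 (mod 16) gives x ∈ {10, 26, 42, 58, 74, 90}.
The first of these with x mod 19 = 14 is 90.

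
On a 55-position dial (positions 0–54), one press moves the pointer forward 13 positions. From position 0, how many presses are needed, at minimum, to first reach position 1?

13·17 = 221 = 4·55 + 1, so 13⁻¹ ≡ 17 (mod 55).

17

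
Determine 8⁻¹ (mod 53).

8·20 = 160 = 3·53 + 1, so 8⁻¹ ≡ 20 (mod 53).

20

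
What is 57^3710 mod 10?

9

The units digit of 57^n cycles with period 4: 7, 9, 3, 1, …
3710 leaves remainder 2 on division by 4, so 57^3710 ends in 9.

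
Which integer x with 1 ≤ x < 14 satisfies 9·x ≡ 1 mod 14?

11

9·11 = 99 = 7·14 + 1, so 9⁻¹ ≡ 11 (mod 14).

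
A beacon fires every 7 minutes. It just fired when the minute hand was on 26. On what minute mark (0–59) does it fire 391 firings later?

3

391·7 = 2737.
2737 mod 60 = 37 (since 45·60 = 2700).
(26 + 37) mod 60 = 3.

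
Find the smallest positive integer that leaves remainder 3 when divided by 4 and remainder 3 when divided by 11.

x ≡ 3 (mod 4) gives x ∈ {3}.
The first of these with x mod 11 = 3 is 3.

3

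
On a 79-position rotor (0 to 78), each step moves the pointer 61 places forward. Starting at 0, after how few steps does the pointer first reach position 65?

The inverse of 61 mod 79 is 57 (since 61·57 = 3477 ≡ 1).
Multiplying both sides by 57: x ≡ 57·65 = 3705 ≡ 71 (mod 79).
Check: 61·71 = 4331 = 54·79 + 65.

71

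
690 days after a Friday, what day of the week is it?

Tuesday

690 mod 7 = 4 (since 98·7 = 686).
Friday + 4 days → Tuesday.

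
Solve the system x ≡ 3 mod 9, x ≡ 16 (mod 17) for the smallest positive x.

84

Since 17·8 ≡ 1 (mod 9), take x = 16 + 17·((3−16)·8 mod 9) = 16 + 17·4 = 84.
Check: 84 mod 9 = 3, 84 mod 17 = 16.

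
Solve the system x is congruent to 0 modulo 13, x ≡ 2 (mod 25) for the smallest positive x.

Since 25·12 ≡ 1 (mod 13), take x = 2 + 25·((0−2)·12 mod 13) = 2 + 25·2 = 52.
Check: 52 mod 13 = 0, 52 mod 25 = 2.

52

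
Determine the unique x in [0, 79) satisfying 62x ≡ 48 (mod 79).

The inverse of 62 mod 79 is 65 (since 62·65 = 4030 ≡ 1).
Multiplying both sides by 65: x ≡ 65·48 = 3120 ≡ 39 (mod 79).
Check: 62·39 = 2418 = 30·79 + 48.

39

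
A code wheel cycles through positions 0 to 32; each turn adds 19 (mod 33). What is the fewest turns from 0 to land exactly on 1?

19·7 = 133 = 4·33 + 1, so 19⁻¹ ≡ 7 (mod 33).

7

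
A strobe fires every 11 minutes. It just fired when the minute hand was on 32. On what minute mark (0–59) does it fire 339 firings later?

41

339·11 = 3729.
Dividing 3729 by 60 gives quotient 62 and remainder 9.
(32 + 9) mod 60 = 41.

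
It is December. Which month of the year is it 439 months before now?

May

439 mod 12 = 7 (since 36·12 = 432).
December − 7 months → May.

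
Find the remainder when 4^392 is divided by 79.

Square-and-reduce mod 79: 4^1≡4, 4^2≡16, 4^4≡19, 4^8≡45, 4^16≡50, 4^32≡51, 4^64≡73, 4^128≡36, 4^256≡32.
Since 392 = 8 + 128 + 256 in binary, 4^392 ≡ 45·36·32 ≡ 16 (mod 79).

16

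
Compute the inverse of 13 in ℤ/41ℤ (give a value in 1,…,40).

19

41 = 3·13 + 2
13 = 6·2 + 1
2 = 2·1 + 0
Back-substituting gives 13·19 ≡ 1 (mod 41).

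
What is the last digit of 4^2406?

Last digits of 4^n: 4, 6 (period 2).
2406 leaves remainder 0 on division by 2, so 4^2406 ends in 6.

6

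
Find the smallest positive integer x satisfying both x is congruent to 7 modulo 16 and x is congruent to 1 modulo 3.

x ≡ 1 (mod 3) gives x ∈ {1, 4, 7}.
The first of these with x mod 16 = 7 is 7.

7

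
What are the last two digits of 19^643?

59

Successive squares of 19 mod 100: 19^1≡19, 19^2≡61, 19^4≡21, 19^8≡41, 19^16≡81, 19^32≡61, 19^64≡21, 19^128≡41, 19^256≡81, 19^512≡61.
643 = 1 + 2 + 128 + 512, so 19^643 ≡ 19·61·41·61 ≡ 59 (mod 100).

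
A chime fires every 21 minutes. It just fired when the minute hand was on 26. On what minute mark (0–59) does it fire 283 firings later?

283·21 = 5943.
Dividing 5943 by 60 gives quotient 99 and remainder 3.
(26 + 3) mod 60 = 29.

29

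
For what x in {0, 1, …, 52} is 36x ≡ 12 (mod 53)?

18

36⁻¹ ≡ 28 (mod 53) because 36·28 = 1008 = 19·53 + 1.
Multiplying both sides by 28: x ≡ 28·12 = 336 ≡ 18 (mod 53).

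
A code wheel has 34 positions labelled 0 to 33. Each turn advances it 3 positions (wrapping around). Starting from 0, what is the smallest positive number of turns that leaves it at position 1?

34 = 11·3 + 1
3 = 3·1 + 0
Back-substituting gives 3·23 ≡ 1 (mod 34).

23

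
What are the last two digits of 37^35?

93

Square-and-reduce mod 100: 37^1≡37, 37^2≡69, 37^4≡61, 37^8≡21, 37^16≡41, 37^32≡81.
Since 35 = 1 + 2 + 32 in binary, 37^35 ≡ 37·69·81 ≡ 93 (mod 100).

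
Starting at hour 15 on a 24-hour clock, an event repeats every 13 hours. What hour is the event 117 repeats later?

117·13 = 1521.
1521 = 63·24 + 9, so 1521 mod 24 = 9.
(15 + 9) mod 24 = 0.

0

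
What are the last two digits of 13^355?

57

Square-and-reduce mod 100: 13^1≡13, 13^2≡69, 13^4≡61, 13^8≡21, 13^16≡41, 13^32≡81, 13^64≡61, 13^128≡21, 13^256≡41.
Since 355 = 1 + 2 + 32 + 64 + 256 in binary, 13^355 ≡ 13·69·81·61·41 ≡ 57 (mod 100).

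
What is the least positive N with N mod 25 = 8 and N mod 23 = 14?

83

x ≡ 14 (mod 23) gives x ∈ {14, 37, 60, 83}.
The first of these with x mod 25 = 8 is 83.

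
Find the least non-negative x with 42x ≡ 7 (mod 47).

8

42⁻¹ ≡ 28 (mod 47) because 42·28 = 1176 = 25·47 + 1.
So x ≡ 28·7 = 196 ≡ 8 (mod 47).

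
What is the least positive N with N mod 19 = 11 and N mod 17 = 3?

258

Since 17·9 ≡ 1 (mod 19), take x = 3 + 17·((11−3)·9 mod 19) = 3 + 17·15 = 258.
Check: 258 mod 19 = 11, 258 mod 17 = 3.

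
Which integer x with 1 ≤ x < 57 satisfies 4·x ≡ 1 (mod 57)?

57 = 14·4 + 1
4 = 4·1 + 0
Back-substituting gives 4·43 ≡ 1 (mod 57).

43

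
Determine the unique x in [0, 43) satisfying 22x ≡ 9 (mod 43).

18

22⁻¹ ≡ 2 (mod 43) because 22·2 = 44 = 1·43 + 1.
Multiplying both sides by 2: x ≡ 2·9 = 18 ≡ 18 (mod 43).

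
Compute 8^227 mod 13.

By repeated squaring mod 13: 8^1≡8, 8^2≡12, 8^4≡1, 8^8≡1, 8^16≡1, 8^32≡1, 8^64≡1, 8^128≡1.
227 = 1 + 2 + 32 + 64 + 128, so 8^227 ≡ 8·12·1·1·1 ≡ 5 (mod 13).

5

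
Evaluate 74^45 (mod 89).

15

Square-and-reduce mod 89: 74^1≡74, 74^2≡47, 74^4≡73, 74^8≡78, 74^16≡32, 74^32≡45.
Since 45 = 1 + 4 + 8 + 32 in binary, 74^45 ≡ 74·73·78·45 ≡ 15 (mod 89).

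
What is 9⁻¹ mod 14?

11

9·11 = 99 = 7·14 + 1, so 9⁻¹ ≡ 11 (mod 14).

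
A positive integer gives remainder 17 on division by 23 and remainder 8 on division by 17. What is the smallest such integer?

x ≡ 8 (mod 17) gives x ∈ {8, 25, 42, 59, 76, 93, 110, 127, …}.
The first of these with x mod 23 = 17 is 178.

178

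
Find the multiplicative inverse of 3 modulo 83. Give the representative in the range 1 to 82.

28

3·28 = 84 = 1·83 + 1, so 3⁻¹ ≡ 28 (mod 83).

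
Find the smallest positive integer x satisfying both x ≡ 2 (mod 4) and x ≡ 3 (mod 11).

14

x ≡ 2 (mod 4) gives x ∈ {2, 6, 10, 14}.
The first of these with x mod 11 = 3 is 14.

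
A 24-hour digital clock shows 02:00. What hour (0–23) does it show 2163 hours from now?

Dividing 2163 by 24 gives quotient 90 and remainder 3.
(2 + 3) mod 24 = 5.

5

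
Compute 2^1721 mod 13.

Successive squares of 2 mod 13: 2^1≡2, 2^2≡4, 2^4≡3, 2^8≡9, 2^16≡3, 2^32≡9, 2^64≡3, 2^128≡9, 2^256≡3, 2^512≡9, 2^1024≡3.
Since 1721 = 1 + 8 + 16 + 32 + 128 + 512 + 1024 in binary, 2^1721 ≡ 2·9·3·9·9·9·3 ≡ 6 (mod 13).

6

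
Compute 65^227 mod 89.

70

Square-and-reduce mod 89: 65^1≡65, 65^2≡42, 65^4≡73, 65^8≡78, 65^16≡32, 65^32≡45, 65^64≡67, 65^128≡39.
227 = 1 + 2 + 32 + 64 + 128, so 65^227 ≡ 65·42·45·67·39 ≡ 70 (mod 89).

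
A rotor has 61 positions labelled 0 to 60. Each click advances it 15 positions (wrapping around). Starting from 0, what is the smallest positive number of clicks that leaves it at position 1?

61 = 4·15 + 1
15 = 15·1 + 0
Back-substituting gives 15·57 ≡ 1 (mod 61).

57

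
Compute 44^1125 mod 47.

26

By repeated squaring mod 47: 44^1≡44, 44^2≡9, 44^4≡34, 44^8≡28, 44^16≡32, 44^32≡37, 44^64≡6, 44^128≡36, 44^256≡27, 44^512≡24, 44^1024≡12.
1125 = 1 + 4 + 32 + 64 + 1024, so 44^1125 ≡ 44·34·37·6·12 ≡ 26 (mod 47).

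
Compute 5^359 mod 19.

Successive squares of 5 mod 19: 5^1≡5, 5^2≡6, 5^4≡17, 5^8≡4, 5^16≡16, 5^32≡9, 5^64≡5, 5^128≡6, 5^256≡17.
359 = 1 + 2 + 4 + 32 + 64 + 256, so 5^359 ≡ 5·6·17·9·5·17 ≡ 4 (mod 19).

4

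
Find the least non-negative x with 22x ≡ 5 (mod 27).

The inverse of 22 mod 27 is 16 (since 22·16 = 352 ≡ 1).
So x ≡ 16·5 = 80 ≡ 26 (mod 27).

26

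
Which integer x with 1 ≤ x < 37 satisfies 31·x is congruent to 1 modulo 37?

37 = 1·31 + 6
31 = 5·6 + 1
6 = 6·1 + 0
Back-substituting gives 31·6 ≡ 1 (mod 37).

6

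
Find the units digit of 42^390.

4

Powers of 2 mod 10 repeat with period 4: 2, 4, 8, 6.
390 leaves remainder 2 on division by 4, so 42^390 ends in 4.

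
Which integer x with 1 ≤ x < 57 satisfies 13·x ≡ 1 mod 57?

13·22 = 286 = 5·57 + 1, so 13⁻¹ ≡ 22 (mod 57).

22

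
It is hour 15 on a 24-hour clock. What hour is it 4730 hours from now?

4730 = 197·24 + 2, so 4730 mod 24 = 2.
(15 + 2) mod 24 = 17.

17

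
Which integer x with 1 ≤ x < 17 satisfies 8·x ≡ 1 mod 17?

8·15 = 120 = 7·17 + 1, so 8⁻¹ ≡ 15 (mod 17).

15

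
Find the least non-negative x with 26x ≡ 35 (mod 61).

60

26⁻¹ ≡ 54 (mod 61) because 26·54 = 1404 = 23·61 + 1.
Multiplying both sides by 54: x ≡ 54·35 = 1890 ≡ 60 (mod 61).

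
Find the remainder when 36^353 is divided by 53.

24

Square-and-reduce mod 53: 36^1≡36, 36^2≡24, 36^4≡46, 36^8≡49, 36^16≡16, 36^32≡44, 36^64≡28, 36^128≡42, 36^256≡15.
353 = 1 + 32 + 64 + 256, so 36^353 ≡ 36·44·28·15 ≡ 24 (mod 53).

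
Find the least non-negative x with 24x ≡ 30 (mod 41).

32

The inverse of 24 mod 41 is 12 (since 24·12 = 288 ≡ 1).
Multiplying both sides by 12: x ≡ 12·30 = 360 ≡ 32 (mod 41).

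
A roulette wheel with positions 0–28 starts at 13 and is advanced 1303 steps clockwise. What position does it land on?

Dividing 1303 by 29 gives quotient 44 and remainder 27.
(13 + 27) mod 29 = 11.

11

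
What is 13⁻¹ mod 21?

21 = 1·13 + 8
13 = 1·8 + 5
8 = 1·5 + 3
5 = 1·3 + 2
3 = 1·2 + 1
2 = 2·1 + 0
Back-substituting gives 13·13 ≡ 1 (mod 21).

13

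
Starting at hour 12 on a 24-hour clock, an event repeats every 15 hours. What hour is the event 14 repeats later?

14·15 = 210.
210 − 8·24 = 18, so 210 ≡ 18 (mod 24).
(12 + 18) mod 24 = 6.

6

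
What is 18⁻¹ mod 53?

3

18·3 = 54 = 1·53 + 1, so 18⁻¹ ≡ 3 (mod 53).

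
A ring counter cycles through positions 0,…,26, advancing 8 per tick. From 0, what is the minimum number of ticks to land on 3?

The inverse of 8 mod 27 is 17 (since 8·17 = 136 ≡ 1).
So x ≡ 17·3 = 51 ≡ 24 (mod 27).
Check: 8·24 = 192 = 7·27 + 3.

24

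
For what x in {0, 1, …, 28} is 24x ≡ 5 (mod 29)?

The inverse of 24 mod 29 is 23 (since 24·23 = 552 ≡ 1).
So x ≡ 23·5 = 115 ≡ 28 (mod 29).

28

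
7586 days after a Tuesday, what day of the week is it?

Sunday

7586 = 1083·7 + 5, so 7586 mod 7 = 5.
Tuesday + 5 days → Sunday.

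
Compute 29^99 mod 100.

69

Square-and-reduce mod 100: 29^1≡29, 29^2≡41, 29^4≡81, 29^8≡61, 29^16≡21, 29^32≡41, 29^64≡81.
Since 99 = 1 + 2 + 32 + 64 in binary, 29^99 ≡ 29·41·41·81 ≡ 69 (mod 100).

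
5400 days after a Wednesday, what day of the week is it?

Saturday

5400 = 771·7 + 3, so 5400 mod 7 = 3.
Wednesday + 3 days → Saturday.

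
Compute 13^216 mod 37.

1

Successive squares of 13 mod 37: 13^1≡13, 13^2≡21, 13^4≡34, 13^8≡9, 13^16≡7, 13^32≡12, 13^64≡33, 13^128≡16.
Since 216 = 8 + 16 + 64 + 128 in binary, 13^216 ≡ 9·7·33·16 ≡ 1 (mod 37).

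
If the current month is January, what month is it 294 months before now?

294 − 24·12 = 6, so 294 ≡ 6 (mod 12).
January − 6 months → July.

July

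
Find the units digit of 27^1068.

Powers of 7 mod 10 repeat with period 4: 7, 9, 3, 1.
1068 mod 4 = 0, so the last digit matches 7^4 = 1.

1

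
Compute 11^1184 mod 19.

Square-and-reduce mod 19: 11^1≡11, 11^2≡7, 11^4≡11, 11^8≡7, 11^16≡11, 11^32≡7, 11^64≡11, 11^128≡7, 11^256≡11, 11^512≡7, 11^1024≡11.
1184 = 32 + 128 + 1024, so 11^1184 ≡ 7·7·11 ≡ 7 (mod 19).

7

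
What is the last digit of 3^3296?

The units digit of 3^n cycles with period 4: 3, 9, 7, 1, …
3296 leaves remainder 0 on division by 4, so 3^3296 ends in 1.

1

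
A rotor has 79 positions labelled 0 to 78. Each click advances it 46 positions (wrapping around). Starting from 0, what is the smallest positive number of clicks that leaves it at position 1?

67

79 = 1·46 + 33
46 = 1·33 + 13
33 = 2·13 + 7
13 = 1·7 + 6
7 = 1·6 + 1
6 = 6·1 + 0
Back-substituting gives 46·67 ≡ 1 (mod 79).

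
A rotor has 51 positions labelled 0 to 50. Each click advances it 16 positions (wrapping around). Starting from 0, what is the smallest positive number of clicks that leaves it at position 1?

16

51 = 3·16 + 3
16 = 5·3 + 1
3 = 3·1 + 0
Back-substituting gives 16·16 ≡ 1 (mod 51).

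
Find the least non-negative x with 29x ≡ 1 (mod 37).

29⁻¹ ≡ 23 (mod 37) because 29·23 = 667 = 18·37 + 1.
Multiplying both sides by 23: x ≡ 23·1 = 23 ≡ 23 (mod 37).
Check: 29·23 = 667 = 18·37 + 1.

23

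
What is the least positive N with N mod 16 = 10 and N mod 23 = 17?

362

x ≡ 10 (mod 16) gives x ∈ {10, 26, 42, 58, 74, 90, 106, 122, …}.
The first of these with x mod 23 = 17 is 362.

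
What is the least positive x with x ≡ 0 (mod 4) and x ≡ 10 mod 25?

Since 25·1 ≡ 1 (mod 4), take x = 10 + 25·((0−10)·1 mod 4) = 10 + 25·2 = 60.
Check: 60 mod 4 = 0, 60 mod 25 = 10.

60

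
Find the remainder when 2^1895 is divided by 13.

Successive squares of 2 mod 13: 2^1≡2, 2^2≡4, 2^4≡3, 2^8≡9, 2^16≡3, 2^32≡9, 2^64≡3, 2^128≡9, 2^256≡3, 2^512≡9, 2^1024≡3.
1895 = 1 + 2 + 4 + 32 + 64 + 256 + 512 + 1024, so 2^1895 ≡ 2·4·3·9·3·3·9·3 ≡ 7 (mod 13).

7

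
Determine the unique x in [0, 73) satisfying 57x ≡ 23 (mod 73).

57⁻¹ ≡ 41 (mod 73) because 57·41 = 2337 = 32·73 + 1.
So x ≡ 41·23 = 943 ≡ 67 (mod 73).

67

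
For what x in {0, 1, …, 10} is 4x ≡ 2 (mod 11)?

The inverse of 4 mod 11 is 3 (since 4·3 = 12 ≡ 1).
Multiplying both sides by 3: x ≡ 3·2 = 6 ≡ 6 (mod 11).

6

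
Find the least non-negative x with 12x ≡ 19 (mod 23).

15

12⁻¹ ≡ 2 (mod 23) because 12·2 = 24 = 1·23 + 1.
So x ≡ 2·19 = 38 ≡ 15 (mod 23).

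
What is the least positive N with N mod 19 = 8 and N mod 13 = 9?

x ≡ 9 (mod 13) gives x ∈ {9, 22, 35, 48, 61, 74, 87, 100, …}.
The first of these with x mod 19 = 8 is 217.

217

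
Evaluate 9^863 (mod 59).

48

Square-and-reduce mod 59: 9^1≡9, 9^2≡22, 9^4≡12, 9^8≡26, 9^16≡27, 9^32≡21, 9^64≡28, 9^128≡17, 9^256≡53, 9^512≡36.
863 = 1 + 2 + 4 + 8 + 16 + 64 + 256 + 512, so 9^863 ≡ 9·22·12·26·27·28·53·36 ≡ 48 (mod 59).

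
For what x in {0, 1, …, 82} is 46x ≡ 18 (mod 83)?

4

46⁻¹ ≡ 74 (mod 83) because 46·74 = 3404 = 41·83 + 1.
So x ≡ 74·18 = 1332 ≡ 4 (mod 83).
Check: 46·4 = 184 = 2·83 + 18.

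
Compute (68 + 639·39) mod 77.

639·39 = 24921.
Dividing 24921 by 77 gives quotient 323 and remainder 50.
(68 + 50) mod 77 = 41.

41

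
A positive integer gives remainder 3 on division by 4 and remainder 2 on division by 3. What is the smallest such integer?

11

x ≡ 2 (mod 3) gives x ∈ {2, 5, 8, 11}.
The first of these with x mod 4 = 3 is 11.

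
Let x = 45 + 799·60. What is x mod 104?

41

799·60 = 47940.
47940 mod 104 = 100 (since 460·104 = 47840).
(45 + 100) mod 104 = 41.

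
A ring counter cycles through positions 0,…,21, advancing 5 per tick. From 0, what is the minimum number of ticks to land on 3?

5

5⁻¹ ≡ 9 (mod 22) because 5·9 = 45 = 2·22 + 1.
Multiplying both sides by 9: x ≡ 9·3 = 27 ≡ 5 (mod 22).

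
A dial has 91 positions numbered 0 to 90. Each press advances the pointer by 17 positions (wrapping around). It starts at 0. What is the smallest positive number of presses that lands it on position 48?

The inverse of 17 mod 91 is 75 (since 17·75 = 1275 ≡ 1).
So x ≡ 75·48 = 3600 ≡ 51 (mod 91).
Check: 17·51 = 867 = 9·91 + 48.

51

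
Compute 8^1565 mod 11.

Square-and-reduce mod 11: 8^1≡8, 8^2≡9, 8^4≡4, 8^8≡5, 8^16≡3, 8^32≡9, 8^64≡4, 8^128≡5, 8^256≡3, 8^512≡9, 8^1024≡4.
1565 = 1 + 4 + 8 + 16 + 512 + 1024, so 8^1565 ≡ 8·4·5·3·9·4 ≡ 10 (mod 11).

10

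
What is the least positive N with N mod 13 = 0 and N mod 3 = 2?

26

x ≡ 2 (mod 3) gives x ∈ {2, 5, 8, 11, 14, 17, 20, 23, …}.
The first of these with x mod 13 = 0 is 26.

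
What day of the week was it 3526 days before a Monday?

3526 = 503·7 + 5, so 3526 mod 7 = 5.
Monday − 5 days → Wednesday.

Wednesday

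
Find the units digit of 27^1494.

9

Powers of 7 mod 10 repeat with period 4: 7, 9, 3, 1.
1494 mod 4 = 2, so the last digit matches 7^2 = 9.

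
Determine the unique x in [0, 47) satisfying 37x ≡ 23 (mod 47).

The inverse of 37 mod 47 is 14 (since 37·14 = 518 ≡ 1).
So x ≡ 14·23 = 322 ≡ 40 (mod 47).
Check: 37·40 = 1480 = 31·47 + 23.

40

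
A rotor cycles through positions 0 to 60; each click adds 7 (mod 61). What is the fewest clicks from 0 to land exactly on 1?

61 = 8·7 + 5
7 = 1·5 + 2
5 = 2·2 + 1
2 = 2·1 + 0
Back-substituting gives 7·35 ≡ 1 (mod 61).

35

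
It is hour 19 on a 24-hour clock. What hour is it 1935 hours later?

1935 = 80·24 + 15, so 1935 mod 24 = 15.
(19 + 15) mod 24 = 10.

10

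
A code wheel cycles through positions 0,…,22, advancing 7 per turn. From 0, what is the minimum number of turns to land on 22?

13

The inverse of 7 mod 23 is 10 (since 7·10 = 70 ≡ 1).
So x ≡ 10·22 = 220 ≡ 13 (mod 23).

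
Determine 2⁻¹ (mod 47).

2·24 = 48 = 1·47 + 1, so 2⁻¹ ≡ 24 (mod 47).

24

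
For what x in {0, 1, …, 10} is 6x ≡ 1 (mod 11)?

The inverse of 6 mod 11 is 2 (since 6·2 = 12 ≡ 1).
So x ≡ 2·1 = 2 ≡ 2 (mod 11).

2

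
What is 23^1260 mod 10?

Powers of 3 mod 10 repeat with period 4: 3, 9, 7, 1.
1260 mod 4 = 0, so the last digit matches 3^4 = 1.

1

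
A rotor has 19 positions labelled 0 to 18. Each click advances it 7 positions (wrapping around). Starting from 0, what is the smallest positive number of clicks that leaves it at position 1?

11

19 = 2·7 + 5
7 = 1·5 + 2
5 = 2·2 + 1
2 = 2·1 + 0
Back-substituting gives 7·11 ≡ 1 (mod 19).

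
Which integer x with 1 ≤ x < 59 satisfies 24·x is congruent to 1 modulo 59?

59 = 2·24 + 11
24 = 2·11 + 2
11 = 5·2 + 1
2 = 2·1 + 0
Back-substituting gives 24·32 ≡ 1 (mod 59).

32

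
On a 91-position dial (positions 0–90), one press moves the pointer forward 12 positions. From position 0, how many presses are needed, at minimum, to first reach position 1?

38

91 = 7·12 + 7
12 = 1·7 + 5
7 = 1·5 + 2
5 = 2·2 + 1
2 = 2·1 + 0
Back-substituting gives 12·38 ≡ 1 (mod 91).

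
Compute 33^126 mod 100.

By repeated squaring mod 100: 33^1≡33, 33^2≡89, 33^4≡21, 33^8≡41, 33^16≡81, 33^32≡61, 33^64≡21.
Since 126 = 2 + 4 + 8 + 16 + 32 + 64 in binary, 33^126 ≡ 89·21·41·81·61·21 ≡ 69 (mod 100).

69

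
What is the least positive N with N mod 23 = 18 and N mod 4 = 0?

64

x ≡ 0 (mod 4) gives x ∈ {0, 4, 8, 12, 16, 20, 24, 28, …}.
The first of these with x mod 23 = 18 is 64.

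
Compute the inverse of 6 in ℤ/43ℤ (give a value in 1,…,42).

6·36 = 216 = 5·43 + 1, so 6⁻¹ ≡ 36 (mod 43).

36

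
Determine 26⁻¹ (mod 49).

49 = 1·26 + 23
26 = 1·23 + 3
23 = 7·3 + 2
3 = 1·2 + 1
2 = 2·1 + 0
Back-substituting gives 26·17 ≡ 1 (mod 49).

17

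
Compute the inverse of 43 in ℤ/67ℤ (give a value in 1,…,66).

53

67 = 1·43 + 24
43 = 1·24 + 19
24 = 1·19 + 5
19 = 3·5 + 4
5 = 1·4 + 1
4 = 4·1 + 0
Back-substituting gives 43·53 ≡ 1 (mod 67).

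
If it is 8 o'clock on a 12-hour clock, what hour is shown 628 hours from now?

12

628 mod 12 = 4 (since 52·12 = 624).
8 + 4 → 12 on a 12-hour dial.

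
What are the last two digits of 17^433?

Successive squares of 17 mod 100: 17^1≡17, 17^2≡89, 17^4≡21, 17^8≡41, 17^16≡81, 17^32≡61, 17^64≡21, 17^128≡41, 17^256≡81.
Since 433 = 1 + 16 + 32 + 128 + 256 in binary, 17^433 ≡ 17·81·61·41·81 ≡ 37 (mod 100).

37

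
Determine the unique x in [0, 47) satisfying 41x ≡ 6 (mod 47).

46

41⁻¹ ≡ 39 (mod 47) because 41·39 = 1599 = 34·47 + 1.
Multiplying both sides by 39: x ≡ 39·6 = 234 ≡ 46 (mod 47).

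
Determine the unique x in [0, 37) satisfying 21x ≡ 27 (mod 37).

The inverse of 21 mod 37 is 30 (since 21·30 = 630 ≡ 1).
So x ≡ 30·27 = 810 ≡ 33 (mod 37).

33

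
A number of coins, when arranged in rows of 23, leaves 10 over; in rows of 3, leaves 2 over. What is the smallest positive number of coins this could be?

56

x ≡ 2 (mod 3) gives x ∈ {2, 5, 8, 11, 14, 17, 20, 23, …}.
The first of these with x mod 23 = 10 is 56.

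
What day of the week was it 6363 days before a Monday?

Dividing 6363 by 7 gives quotient 909 and remainder 0.
Monday − 0 days → Monday.

Monday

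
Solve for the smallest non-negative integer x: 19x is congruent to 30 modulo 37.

The inverse of 19 mod 37 is 2 (since 19·2 = 38 ≡ 1).
So x ≡ 2·30 = 60 ≡ 23 (mod 37).
Check: 19·23 = 437 = 11·37 + 30.

23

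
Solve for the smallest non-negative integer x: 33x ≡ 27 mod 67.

The inverse of 33 mod 67 is 65 (since 33·65 = 2145 ≡ 1).
Multiplying both sides by 65: x ≡ 65·27 = 1755 ≡ 13 (mod 67).

13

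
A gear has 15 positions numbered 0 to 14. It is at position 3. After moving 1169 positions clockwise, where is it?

1169 − 77·15 = 14, so 1169 ≡ 14 (mod 15).
(3 + 14) mod 15 = 2.

2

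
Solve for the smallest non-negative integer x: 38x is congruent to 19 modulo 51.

26

The inverse of 38 mod 51 is 47 (since 38·47 = 1786 ≡ 1).
So x ≡ 47·19 = 893 ≡ 26 (mod 51).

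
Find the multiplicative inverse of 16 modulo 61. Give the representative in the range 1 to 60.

42

16·42 = 672 = 11·61 + 1, so 16⁻¹ ≡ 42 (mod 61).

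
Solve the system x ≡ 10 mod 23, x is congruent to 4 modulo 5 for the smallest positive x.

79

x ≡ 4 (mod 5) gives x ∈ {4, 9, 14, 19, 24, 29, 34, 39, …}.
The first of these with x mod 23 = 10 is 79.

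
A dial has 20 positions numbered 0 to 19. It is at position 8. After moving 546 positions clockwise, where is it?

14

546 = 27·20 + 6, so 546 mod 20 = 6.
(8 + 6) mod 20 = 14.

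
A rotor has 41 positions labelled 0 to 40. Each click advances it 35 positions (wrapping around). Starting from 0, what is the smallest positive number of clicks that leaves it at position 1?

41 = 1·35 + 6
35 = 5·6 + 5
6 = 1·5 + 1
5 = 5·1 + 0
Back-substituting gives 35·34 ≡ 1 (mod 41).

34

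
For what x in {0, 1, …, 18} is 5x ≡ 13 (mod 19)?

14

5⁻¹ ≡ 4 (mod 19) because 5·4 = 20 = 1·19 + 1.
So x ≡ 4·13 = 52 ≡ 14 (mod 19).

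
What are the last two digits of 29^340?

By repeated squaring mod 100: 29^1≡29, 29^2≡41, 29^4≡81, 29^8≡61, 29^16≡21, 29^32≡41, 29^64≡81, 29^128≡61, 29^256≡21.
340 = 4 + 16 + 64 + 256, so 29^340 ≡ 81·21·81·21 ≡ 1 (mod 100).

01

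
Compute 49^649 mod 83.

27

Successive squares of 49 mod 83: 49^1≡49, 49^2≡77, 49^4≡36, 49^8≡51, 49^16≡28, 49^32≡37, 49^64≡41, 49^128≡21, 49^256≡26, 49^512≡12.
649 = 1 + 8 + 128 + 512, so 49^649 ≡ 49·51·21·12 ≡ 27 (mod 83).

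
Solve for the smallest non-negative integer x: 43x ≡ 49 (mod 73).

The inverse of 43 mod 73 is 17 (since 43·17 = 731 ≡ 1).
So x ≡ 17·49 = 833 ≡ 30 (mod 73).
Check: 43·30 = 1290 = 17·73 + 49.

30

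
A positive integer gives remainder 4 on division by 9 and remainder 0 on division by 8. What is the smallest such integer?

40

Since 8·8 ≡ 1 (mod 9), take x = 0 + 8·((4−0)·8 mod 9) = 0 + 8·5 = 40.
Check: 40 mod 9 = 4, 40 mod 8 = 0.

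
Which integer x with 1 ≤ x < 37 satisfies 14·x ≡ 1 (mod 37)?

8

37 = 2·14 + 9
14 = 1·9 + 5
9 = 1·5 + 4
5 = 1·4 + 1
4 = 4·1 + 0
Back-substituting gives 14·8 ≡ 1 (mod 37).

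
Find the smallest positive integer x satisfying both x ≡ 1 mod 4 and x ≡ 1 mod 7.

x ≡ 1 (mod 4) gives x ∈ {1}.
The first of these with x mod 7 = 1 is 1.

1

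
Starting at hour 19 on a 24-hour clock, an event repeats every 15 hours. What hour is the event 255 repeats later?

255·15 = 3825.
3825 mod 24 = 9 (since 159·24 = 3816).
(19 + 9) mod 24 = 4.

4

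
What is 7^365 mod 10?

The units digit of 7^n cycles with period 4: 7, 9, 3, 1, …
365 leaves remainder 1 on division by 4, so 7^365 ends in 7.

7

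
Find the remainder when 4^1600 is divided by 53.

49

Successive squares of 4 mod 53: 4^1≡4, 4^2≡16, 4^4≡44, 4^8≡28, 4^16≡42, 4^32≡15, 4^64≡13, 4^128≡10, 4^256≡47, 4^512≡36, 4^1024≡24.
Since 1600 = 64 + 512 + 1024 in binary, 4^1600 ≡ 13·36·24 ≡ 49 (mod 53).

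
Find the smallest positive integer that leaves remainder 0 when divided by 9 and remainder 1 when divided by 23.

Since 23·2 ≡ 1 (mod 9), take x = 1 + 23·((0−1)·2 mod 9) = 1 + 23·7 = 162.
Check: 162 mod 9 = 0, 162 mod 23 = 1.

162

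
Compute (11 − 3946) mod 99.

25

3946 − 39·99 = 85, so 3946 ≡ 85 (mod 99).
(11 − 85) mod 99 = 25.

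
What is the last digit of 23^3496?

Last digits of 3^n: 3, 9, 7, 1 (period 4).
3496 leaves remainder 0 on division by 4, so 23^3496 ends in 1.

1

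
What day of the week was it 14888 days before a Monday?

Tuesday

14888 = 2126·7 + 6, so 14888 mod 7 = 6.
Monday − 6 days → Tuesday.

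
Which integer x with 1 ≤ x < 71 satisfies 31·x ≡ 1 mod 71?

31·55 = 1705 = 24·71 + 1, so 31⁻¹ ≡ 55 (mod 71).

55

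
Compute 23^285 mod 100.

43

Successive squares of 23 mod 100: 23^1≡23, 23^2≡29, 23^4≡41, 23^8≡81, 23^16≡61, 23^32≡21, 23^64≡41, 23^128≡81, 23^256≡61.
Since 285 = 1 + 4 + 8 + 16 + 256 in binary, 23^285 ≡ 23·41·81·61·61 ≡ 43 (mod 100).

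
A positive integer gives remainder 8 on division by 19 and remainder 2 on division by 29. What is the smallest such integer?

350

x ≡ 8 (mod 19) gives x ∈ {8, 27, 46, 65, 84, 103, 122, 141, …}.
The first of these with x mod 29 = 2 is 350.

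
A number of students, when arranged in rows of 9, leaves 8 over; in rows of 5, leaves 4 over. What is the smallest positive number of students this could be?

44

x ≡ 4 (mod 5) gives x ∈ {4, 9, 14, 19, 24, 29, 34, 39, …}.
The first of these with x mod 9 = 8 is 44.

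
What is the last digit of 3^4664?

Last digits of 3^n: 3, 9, 7, 1 (period 4).
4664 leaves remainder 0 on division by 4, so 3^4664 ends in 1.

1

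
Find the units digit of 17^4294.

The units digit of 17^n cycles with period 4: 7, 9, 3, 1, …
4294 leaves remainder 2 on division by 4, so 17^4294 ends in 9.

9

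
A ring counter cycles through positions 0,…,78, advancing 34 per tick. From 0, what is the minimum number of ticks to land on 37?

22

The inverse of 34 mod 79 is 7 (since 34·7 = 238 ≡ 1).
Multiplying both sides by 7: x ≡ 7·37 = 259 ≡ 22 (mod 79).
Check: 34·22 = 748 = 9·79 + 37.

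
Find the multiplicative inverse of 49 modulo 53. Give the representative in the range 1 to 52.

13

49·13 = 637 = 12·53 + 1, so 49⁻¹ ≡ 13 (mod 53).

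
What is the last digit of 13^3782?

9

Powers of 3 mod 10 repeat with period 4: 3, 9, 7, 1.
3782 leaves remainder 2 on division by 4, so 13^3782 ends in 9.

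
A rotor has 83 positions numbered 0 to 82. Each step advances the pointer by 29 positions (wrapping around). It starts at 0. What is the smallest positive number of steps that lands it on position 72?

The inverse of 29 mod 83 is 63 (since 29·63 = 1827 ≡ 1).
Multiplying both sides by 63: x ≡ 63·72 = 4536 ≡ 54 (mod 83).
Check: 29·54 = 1566 = 18·83 + 72.

54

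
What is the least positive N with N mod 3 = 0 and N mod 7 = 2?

x ≡ 0 (mod 3) gives x ∈ {0, 3, 6, 9}.
The first of these with x mod 7 = 2 is 9.

9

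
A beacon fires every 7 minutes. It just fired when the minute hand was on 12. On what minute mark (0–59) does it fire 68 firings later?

8

68·7 = 476.
Dividing 476 by 60 gives quotient 7 and remainder 56.
(12 + 56) mod 60 = 8.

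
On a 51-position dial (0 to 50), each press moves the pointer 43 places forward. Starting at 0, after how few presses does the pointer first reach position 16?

49

43⁻¹ ≡ 19 (mod 51) because 43·19 = 817 = 16·51 + 1.
Multiplying both sides by 19: x ≡ 19·16 = 304 ≡ 49 (mod 51).
Check: 43·49 = 2107 = 41·51 + 16.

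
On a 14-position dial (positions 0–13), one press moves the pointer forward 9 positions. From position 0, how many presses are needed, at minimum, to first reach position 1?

9·11 = 99 = 7·14 + 1, so 9⁻¹ ≡ 11 (mod 14).

11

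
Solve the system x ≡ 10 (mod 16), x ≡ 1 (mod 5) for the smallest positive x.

x ≡ 1 (mod 5) gives x ∈ {1, 6, 11, 16, 21, 26}.
The first of these with x mod 16 = 10 is 26.

26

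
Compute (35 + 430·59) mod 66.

61

430·59 = 25370.
25370 − 384·66 = 26, so 25370 ≡ 26 (mod 66).
(35 + 26) mod 66 = 61.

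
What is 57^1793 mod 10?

7

Powers of 7 mod 10 repeat with period 4: 7, 9, 3, 1.
1793 leaves remainder 1 on division by 4, so 57^1793 ends in 7.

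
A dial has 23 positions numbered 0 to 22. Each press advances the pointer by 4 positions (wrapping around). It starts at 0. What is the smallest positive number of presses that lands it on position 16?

4⁻¹ ≡ 6 (mod 23) because 4·6 = 24 = 1·23 + 1.
Multiplying both sides by 6: x ≡ 6·16 = 96 ≡ 4 (mod 23).
Check: 4·4 = 16 = 0·23 + 16.

4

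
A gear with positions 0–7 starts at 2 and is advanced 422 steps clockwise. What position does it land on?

422 mod 8 = 6 (since 52·8 = 416).
(2 + 6) mod 8 = 0.

0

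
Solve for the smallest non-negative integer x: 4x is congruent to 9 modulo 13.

12

The inverse of 4 mod 13 is 10 (since 4·10 = 40 ≡ 1).
Multiplying both sides by 10: x ≡ 10·9 = 90 ≡ 12 (mod 13).
Check: 4·12 = 48 = 3·13 + 9.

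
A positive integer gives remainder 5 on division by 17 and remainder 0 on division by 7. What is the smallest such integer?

Since 7·5 ≡ 1 (mod 17), take x = 0 + 7·((5−0)·5 mod 17) = 0 + 7·8 = 56.
Check: 56 mod 17 = 5, 56 mod 7 = 0.

56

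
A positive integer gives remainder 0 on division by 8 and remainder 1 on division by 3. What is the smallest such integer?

16

Since 3·3 ≡ 1 (mod 8), take x = 1 + 3·((0−1)·3 mod 8) = 1 + 3·5 = 16.
Check: 16 mod 8 = 0, 16 mod 3 = 1.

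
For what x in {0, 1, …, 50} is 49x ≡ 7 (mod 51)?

49⁻¹ ≡ 25 (mod 51) because 49·25 = 1225 = 24·51 + 1.
So x ≡ 25·7 = 175 ≡ 22 (mod 51).

22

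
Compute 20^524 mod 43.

Successive squares of 20 mod 43: 20^1≡20, 20^2≡13, 20^4≡40, 20^8≡9, 20^16≡38, 20^32≡25, 20^64≡23, 20^128≡13, 20^256≡40, 20^512≡9.
Since 524 = 4 + 8 + 512 in binary, 20^524 ≡ 40·9·9 ≡ 15 (mod 43).

15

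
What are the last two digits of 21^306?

21

Square-and-reduce mod 100: 21^1≡21, 21^2≡41, 21^4≡81, 21^8≡61, 21^16≡21, 21^32≡41, 21^64≡81, 21^128≡61, 21^256≡21.
306 = 2 + 16 + 32 + 256, so 21^306 ≡ 41·21·41·21 ≡ 21 (mod 100).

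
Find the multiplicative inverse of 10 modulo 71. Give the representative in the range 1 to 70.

71 = 7·10 + 1
10 = 10·1 + 0
Back-substituting gives 10·64 ≡ 1 (mod 71).

64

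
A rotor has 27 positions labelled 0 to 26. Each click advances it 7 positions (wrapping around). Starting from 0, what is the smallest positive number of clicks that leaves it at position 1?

27 = 3·7 + 6
7 = 1·6 + 1
6 = 6·1 + 0
Back-substituting gives 7·4 ≡ 1 (mod 27).

4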